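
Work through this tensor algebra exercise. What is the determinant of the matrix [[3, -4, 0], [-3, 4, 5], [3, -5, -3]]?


Expanding along the first row, det(A) = a11*M_11 - a12*M_12 + a13*M_13, where M_1j is the (1,j) minor.
Minor M_11 = 4*-3 - 5*-5 = 13
Minor M_12 = -3*-3 - 5*3 = -6
Minor M_13 = -3*-5 - 4*3 = 3
det = 3*(13) - -4*(-6) + 0*(3)
    = 39 - 24 + 0
    = 15

15


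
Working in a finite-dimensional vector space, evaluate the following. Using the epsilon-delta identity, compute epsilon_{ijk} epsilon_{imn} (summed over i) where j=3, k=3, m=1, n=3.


Using the identity: epsilon_{ijk} epsilon_{imn} = delta_{jm} delta_{kn} - delta_{jn} delta_{km}.
delta_{31} = 0
delta_{33} = 1
delta_{33} = 1
delta_{31} = 0
Result = 0 * 1 - 1 * 0 = 0 - 0 = 0

0


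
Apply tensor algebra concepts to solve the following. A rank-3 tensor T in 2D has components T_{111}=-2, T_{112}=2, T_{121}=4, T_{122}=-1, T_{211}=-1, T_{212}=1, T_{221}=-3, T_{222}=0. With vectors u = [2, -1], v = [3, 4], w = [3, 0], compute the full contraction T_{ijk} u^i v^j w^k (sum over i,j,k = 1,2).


S = sum over i,j,k of T_{ijk} u_i v_j w_k. Expanding all 8 terms:
T_{111}*u_1*v_1*w_1 = -2*2*3*3 = -36  (running total: -36)
T_{112}*u_1*v_1*w_2 = 2*2*3*0 = 0  (running total: -36)
T_{121}*u_1*v_2*w_1 = 4*2*4*3 = 96  (running total: 60)
T_{122}*u_1*v_2*w_2 = -1*2*4*0 = 0  (running total: 60)
T_{211}*u_2*v_1*w_1 = -1*-1*3*3 = 9  (running total: 69)
T_{212}*u_2*v_1*w_2 = 1*-1*3*0 = 0  (running total: 69)
T_{221}*u_2*v_2*w_1 = -3*-1*4*3 = 36  (running total: 105)
T_{222}*u_2*v_2*w_2 = 0*-1*4*0 = 0  (running total: 105)
S = 105

105


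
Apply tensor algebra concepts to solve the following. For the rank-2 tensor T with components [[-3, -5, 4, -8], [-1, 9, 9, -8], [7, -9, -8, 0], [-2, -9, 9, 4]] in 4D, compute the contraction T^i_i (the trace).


The contraction (trace) of a rank-2 tensor is the sum of its diagonal elements.
Diagonal entries: A[1,1] = -3, A[2,2] = 9, A[3,3] = -8, A[4,4] = 4
Tr(A) = -3 + 9 + -8 + 4 = 2

2


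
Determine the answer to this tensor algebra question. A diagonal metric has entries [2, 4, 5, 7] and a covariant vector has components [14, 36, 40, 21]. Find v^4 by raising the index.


To raise an index with a diagonal metric: v^i = v_i / g_{ii}.
For index 4: v_4 = 21, g_{44} = 7
v^4 = 21 / 7 = 3

3


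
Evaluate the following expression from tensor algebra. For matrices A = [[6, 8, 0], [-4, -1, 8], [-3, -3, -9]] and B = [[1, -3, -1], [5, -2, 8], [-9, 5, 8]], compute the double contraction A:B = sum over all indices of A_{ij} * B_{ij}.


A:B = sum over all i,j of A_{ij} * B_{ij}.
Row 1: 6*1=6, 8*-3=-24, 0*-1=0 => row sum = -18
Row 2: -4*5=-20, -1*-2=2, 8*8=64 => row sum = 46
Row 3: -3*-9=27, -3*5=-15, -9*8=-72 => row sum = -60
Total = -18 + 46 + -60 = -32

-32


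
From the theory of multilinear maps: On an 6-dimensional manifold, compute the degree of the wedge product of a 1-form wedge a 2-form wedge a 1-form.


The degree of a wedge product is the sum of the degrees of the individual forms.
Degrees: 1, 2, 1
Total degree = 1 + 2 + 1 = 4

4


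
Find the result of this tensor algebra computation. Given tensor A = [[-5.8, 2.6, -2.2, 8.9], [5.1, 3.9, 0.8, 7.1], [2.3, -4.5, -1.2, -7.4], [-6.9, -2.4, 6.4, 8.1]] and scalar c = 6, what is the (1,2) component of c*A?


Scalar multiplication: (cA)_{ij} = c * A_{ij}.
c = 6
A_{12} = 2.6
(cA)_{12} = 6 * 2.6 = 15.6

15.6


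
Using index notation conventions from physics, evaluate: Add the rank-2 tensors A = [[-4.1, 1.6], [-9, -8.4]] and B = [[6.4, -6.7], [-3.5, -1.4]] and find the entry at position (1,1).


Tensor addition is component-wise: (A + B)_{ij} = A_{ij} + B_{ij}.
A_{11} = -4.1
B_{11} = 6.4
(A + B)_{11} = -4.1 + 6.4 = 2.3

2.3


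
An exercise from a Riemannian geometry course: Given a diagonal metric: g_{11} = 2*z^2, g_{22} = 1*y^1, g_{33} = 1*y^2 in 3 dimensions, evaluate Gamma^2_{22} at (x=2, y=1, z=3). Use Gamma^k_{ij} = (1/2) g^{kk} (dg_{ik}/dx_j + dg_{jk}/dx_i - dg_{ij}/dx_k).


For a diagonal metric, Gamma^k_{ij} = (1/2) g^{kk} (dg_{ik}/dx_j + dg_{jk}/dx_i - dg_{ij}/dx_k).
The metric is diagonal, so g_{ab} = 0 for a != b.
At the given point: g_{11} = 18, g_{22} = 1, g_{33} = 1
g^{22} = 1/1
dg_{22}/dx_2 = dg_{22}/dx_2 = 1
dg_{22}/dx_2 = dg_{22}/dx_2 = 1
dg_{22}/dx_2 = dg_{22}/dx_2 = 1
Numerator = 1 + 1 - 1 = 1
Gamma^2_{22} = 1 / (2 * 1) = 1/2

1/2


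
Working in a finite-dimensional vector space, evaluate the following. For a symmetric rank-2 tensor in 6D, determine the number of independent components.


A symmetric rank-2 tensor in d dimensions has d(d+1)/2 independent components.
d = 6
d(d+1)/2 = 6 * 7 / 2 = 42 / 2 = 21

21


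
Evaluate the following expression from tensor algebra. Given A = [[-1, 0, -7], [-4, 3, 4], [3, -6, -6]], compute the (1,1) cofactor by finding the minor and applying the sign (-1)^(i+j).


To find cofactor C_{11}, delete row 1 and column 1.
The resulting 2x2 submatrix is: [[3, 4], [-6, -6]]
Minor M_{11} = 3*-6 - 4*-6
  = -18 - -24 = 6
Sign = (-1)^(1+1) = (-1)^2 = 1
Cofactor C_{11} = 1 * 6 = 6

6


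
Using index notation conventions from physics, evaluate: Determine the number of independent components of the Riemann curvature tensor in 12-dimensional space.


The Riemann tensor in d dimensions has d^2(d^2 - 1)/12 independent components.
d = 12, so d^2 = 144
d^2 - 1 = 143
d^2(d^2 - 1) = 144 * 143 = 20592
Divide by 12: 20592 / 12 = 1716

1716


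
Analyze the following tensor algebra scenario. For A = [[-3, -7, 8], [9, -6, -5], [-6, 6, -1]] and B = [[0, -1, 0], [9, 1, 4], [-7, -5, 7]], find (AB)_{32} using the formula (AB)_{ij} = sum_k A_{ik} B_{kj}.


(AB)_{ij} = sum_k A_{ik} B_{kj}.
For i=3, j=2:
A_{31} * B_{12} = -6 * -1 = 6
A_{32} * B_{22} = 6 * 1 = 6
A_{33} * B_{32} = -1 * -5 = 5
Sum = 6 + 6 + 5 = 17

17


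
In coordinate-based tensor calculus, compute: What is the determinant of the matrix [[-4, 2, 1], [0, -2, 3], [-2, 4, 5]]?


Expanding along the first row, det(A) = a11*M_11 - a12*M_12 + a13*M_13, where M_1j is the (1,j) minor.
Minor M_11 = -2*5 - 3*4 = -22
Minor M_12 = 0*5 - 3*-2 = 6
Minor M_13 = 0*4 - -2*-2 = -4
det = -4*(-22) - 2*(6) + 1*(-4)
    = 88 - 12 + -4
    = 72

72


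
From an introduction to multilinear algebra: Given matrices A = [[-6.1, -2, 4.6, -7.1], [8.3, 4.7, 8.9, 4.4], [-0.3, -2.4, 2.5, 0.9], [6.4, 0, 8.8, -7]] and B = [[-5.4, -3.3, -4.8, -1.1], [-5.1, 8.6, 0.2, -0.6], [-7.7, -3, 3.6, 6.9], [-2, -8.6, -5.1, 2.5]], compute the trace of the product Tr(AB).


Tr(AB) = sum_i (AB)_{ii} where (AB)_{ii} = sum_k A_{ik} B_{ki}.
(AB)_{11} = -6.1*-5.4 + -2*-5.1 + 4.6*-7.7 + -7.1*-2 = 21.92
(AB)_{22} = 8.3*-3.3 + 4.7*8.6 + 8.9*-3 + 4.4*-8.6 = -51.51
(AB)_{33} = -0.3*-4.8 + -2.4*0.2 + 2.5*3.6 + 0.9*-5.1 = 5.37
(AB)_{44} = 6.4*-1.1 + 0*-0.6 + 8.8*6.9 + -7*2.5 = 36.18
Tr(AB) = 21.92 + -51.51 + 5.37 + 36.18 = 11.96

11.96


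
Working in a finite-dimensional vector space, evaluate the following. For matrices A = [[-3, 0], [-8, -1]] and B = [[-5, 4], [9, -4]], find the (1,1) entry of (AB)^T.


(AB)^T_{ij} = (AB)_{ji} = sum_k A_{jk} B_{ki}.
For i=1, j=1 we need (AB)_{11}:
A_{11} * B_{11} = -3 * -5 = 15
A_{12} * B_{21} = 0 * 9 = 0
Sum = 15 + 0 = 15

15


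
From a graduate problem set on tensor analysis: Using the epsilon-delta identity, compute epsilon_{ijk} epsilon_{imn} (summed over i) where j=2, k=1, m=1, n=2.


Using the identity: epsilon_{ijk} epsilon_{imn} = delta_{jm} delta_{kn} - delta_{jn} delta_{km}.
delta_{21} = 0
delta_{12} = 0
delta_{22} = 1
delta_{11} = 1
Result = 0 * 0 - 1 * 1 = 0 - 1 = -1

-1


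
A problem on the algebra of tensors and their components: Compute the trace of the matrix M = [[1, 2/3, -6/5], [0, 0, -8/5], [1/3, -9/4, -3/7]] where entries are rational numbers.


The trace is the sum of diagonal entries.
Diagonal: M[1,1] = 1, M[2,2] = 0, M[3,3] = -3/7
Tr(M) = 1 + 0 + -3/7
Computing step by step:
After adding M[1,1]: 1
After adding M[2,2]: 1
After adding M[3,3]: 4/7
Tr(M) = 4/7

4/7


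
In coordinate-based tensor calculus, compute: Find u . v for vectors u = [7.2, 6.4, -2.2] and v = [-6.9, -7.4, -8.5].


The inner product u . v = sum of u_i * v_i.
Term-by-term: 7.2 * -6.9, 6.4 * -7.4, -2.2 * -8.5
Products: -49.68, -47.36, 18.7
Sum = -49.68 + -47.36 + 18.7 = -78.34

-78.34


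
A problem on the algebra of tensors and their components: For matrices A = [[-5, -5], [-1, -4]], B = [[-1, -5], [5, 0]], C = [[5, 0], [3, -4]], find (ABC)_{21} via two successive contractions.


(ABC)_{21} = sum_m (AB)_{2m} C_{m1}. First compute row 2 of AB.
(AB)_{21} = -1*-1 + -4*5 = -19
(AB)_{22} = -1*-5 + -4*0 = 5
Now contract with column 1 of C:
(AB)_{21} * C_{11} = -19 * 5 = -95
(AB)_{22} * C_{21} = 5 * 3 = 15
(ABC)_{21} = -95 + 15 = -80

-80


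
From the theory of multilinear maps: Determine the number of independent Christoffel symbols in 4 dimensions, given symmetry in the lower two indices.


Christoffel symbols Gamma^k_{ij} are symmetric in i,j, so there are d * d(d+1)/2 independent symbols.
d = 4
d(d+1)/2 = 4 * 5 / 2 = 10
Total = 4 * 10 = 40

40


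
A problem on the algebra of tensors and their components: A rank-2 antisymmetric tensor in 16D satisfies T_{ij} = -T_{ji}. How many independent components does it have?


An antisymmetric rank-2 tensor satisfies A_{ij} = -A_{ji}, so diagonal entries are zero.
The independent components are the upper-triangular entries: C(n, 2) = n(n-1)/2.
n = 16
C(16, 2) = 16 * 15 / 2 = 240 / 2 = 120

120


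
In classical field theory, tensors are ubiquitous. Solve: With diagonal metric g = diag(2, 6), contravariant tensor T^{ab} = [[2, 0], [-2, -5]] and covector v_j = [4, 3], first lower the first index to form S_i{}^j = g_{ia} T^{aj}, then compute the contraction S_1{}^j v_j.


Step 1: lower the first index. For a diagonal metric, g_{ia} T^{aj} = g_{ii} T^{ij} (no sum on i).
g_{11} = 2
S_1{}^1 = 2 * T^{11} = 2 * 2 = 4
S_1{}^2 = 2 * T^{12} = 2 * 0 = 0
Step 2: contract S_1{}^j with v_j.
S_1{}^1 * v_1 = 4 * 4 = 16
S_1{}^2 * v_2 = 0 * 3 = 0
Result = 16 + 0 = 16

16


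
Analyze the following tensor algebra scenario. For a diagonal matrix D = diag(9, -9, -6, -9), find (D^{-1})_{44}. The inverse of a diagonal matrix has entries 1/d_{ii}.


For a diagonal matrix, the inverse has entries (D^{-1})_{ii} = 1/d_{ii}.
The diagonal entries are: d_{11} = 9, d_{22} = -9, d_{33} = -6, d_{44} = -9
We need (D^{-1})_{44} = 1/d_{44} = 1/-9 = -1/9

-1/9


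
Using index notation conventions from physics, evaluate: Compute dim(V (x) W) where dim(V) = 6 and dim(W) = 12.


The dimension of a tensor product is the product of dimensions.
dim(V) = 6, dim(W) = 12
dim(V (x) W) = 6 * 12 = 72

72


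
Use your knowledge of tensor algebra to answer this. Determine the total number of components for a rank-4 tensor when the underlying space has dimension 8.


The number of components of a rank-r tensor in d dimensions is d^r.
Here d = 8 and r = 4.
8^4 = 4096

4096


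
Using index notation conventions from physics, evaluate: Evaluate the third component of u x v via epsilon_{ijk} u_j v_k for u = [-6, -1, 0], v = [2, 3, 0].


(u x v)_3 = sum_{j,k} epsilon_{3jk} u_j v_k. Only permutations of (1,2,3) contribute; the two non-zero terms are:
eps_{312} u_1 v_2 = 1 * -6 * 3 = -18
eps_{321} u_2 v_1 = -1 * -1 * 2 = 2
(u x v)_3 = -16

-16


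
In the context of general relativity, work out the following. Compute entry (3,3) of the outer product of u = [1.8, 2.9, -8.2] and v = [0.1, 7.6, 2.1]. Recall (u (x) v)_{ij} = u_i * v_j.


The outer product entry T_{ij} = u_i * v_j.
We need i=3, j=3.
u_3 = -8.2, v_3 = 2.1
T_{3,3} = -8.2 * 2.1 = -17.22

-17.22


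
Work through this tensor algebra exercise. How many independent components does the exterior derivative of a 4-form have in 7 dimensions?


The exterior derivative of a p-form is a (p+1)-form.
Its number of independent components is C(n, p+1).
n = 7, p+1 = 5
C(7, 5) = 21

21


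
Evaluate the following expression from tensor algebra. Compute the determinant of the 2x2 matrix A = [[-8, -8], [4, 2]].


For a 2x2 matrix [[a, b], [c, d]], det = a*d - b*c.
a = -8, b = -8, c = 4, d = 2
a*d = -8 * 2 = -16
b*c = -8 * 4 = -32
det = -16 - -32 = 16

16


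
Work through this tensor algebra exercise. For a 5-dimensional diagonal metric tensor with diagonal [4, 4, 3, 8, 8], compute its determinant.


For a diagonal metric, the determinant is the product of diagonal entries.
Diagonal entries: 4, 4, 3, 8, 8
det(g) = 4 * 4 * 3 * 8 * 8 = 3072

3072


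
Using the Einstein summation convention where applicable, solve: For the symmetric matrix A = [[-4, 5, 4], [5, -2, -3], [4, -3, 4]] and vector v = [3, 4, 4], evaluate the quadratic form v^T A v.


First compute Av:
(Av)_1 = -4*3 + 5*4 + 4*4 = 24
(Av)_2 = 5*3 + -2*4 + -3*4 = -5
(Av)_3 = 4*3 + -3*4 + 4*4 = 16
Av = [24, -5, 16]
Then v^T (Av) = 3*24 + 4*-5 + 4*16
= 72 + -20 + 64 = 116

116


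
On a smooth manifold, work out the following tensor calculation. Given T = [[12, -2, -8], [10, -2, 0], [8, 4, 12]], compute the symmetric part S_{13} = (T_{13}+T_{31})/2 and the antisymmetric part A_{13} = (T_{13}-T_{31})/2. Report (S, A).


T_{13} = -8
T_{31} = 8
S_{13} = (-8 + 8)/2 = 0/2 = 0
A_{13} = (-8 - 8)/2 = -16/2 = -8
Check: S + A = 0 + -8 = -8 = T_{13}.

(0, -8)


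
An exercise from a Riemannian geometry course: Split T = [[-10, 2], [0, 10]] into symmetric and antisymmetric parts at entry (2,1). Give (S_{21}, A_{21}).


T_{21} = 0
T_{12} = 2
S_{21} = (0 + 2)/2 = 2/2 = 1
A_{21} = (0 - 2)/2 = -2/2 = -1
Check: S + A = 1 + -1 = 0 = T_{21}.

(1, -1)


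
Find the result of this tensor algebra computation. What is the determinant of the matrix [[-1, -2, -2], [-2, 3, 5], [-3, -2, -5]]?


Expanding along the first row, det(A) = a11*M_11 - a12*M_12 + a13*M_13, where M_1j is the (1,j) minor.
Minor M_11 = 3*-5 - 5*-2 = -5
Minor M_12 = -2*-5 - 5*-3 = 25
Minor M_13 = -2*-2 - 3*-3 = 13
det = -1*(-5) - -2*(25) + -2*(13)
    = 5 - -50 + -26
    = 29

29


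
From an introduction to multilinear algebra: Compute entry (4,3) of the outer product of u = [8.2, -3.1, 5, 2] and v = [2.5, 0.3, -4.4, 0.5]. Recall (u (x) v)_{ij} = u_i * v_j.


The outer product entry T_{ij} = u_i * v_j.
We need i=4, j=3.
u_4 = 2, v_3 = -4.4
T_{4,3} = 2 * -4.4 = -8.8

-8.8


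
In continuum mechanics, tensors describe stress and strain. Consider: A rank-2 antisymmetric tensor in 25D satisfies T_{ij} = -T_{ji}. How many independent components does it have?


An antisymmetric rank-2 tensor satisfies A_{ij} = -A_{ji}, so diagonal entries are zero.
The independent components are the upper-triangular entries: C(n, 2) = n(n-1)/2.
n = 25
C(25, 2) = 25 * 24 / 2 = 600 / 2 = 300

300


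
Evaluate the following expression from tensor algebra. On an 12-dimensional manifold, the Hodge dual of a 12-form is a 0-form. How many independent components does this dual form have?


The Hodge dual of a p-form on an n-dimensional manifold is an (n-p)-form.
n = 12, p = 12, so dual degree = 12 - 12 = 0
The number of components is C(n, n-p) = C(12, 0) = 1

1


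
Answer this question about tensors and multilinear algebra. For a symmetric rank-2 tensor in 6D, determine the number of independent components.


A symmetric rank-2 tensor in d dimensions has d(d+1)/2 independent components.
d = 6
d(d+1)/2 = 6 * 7 / 2 = 42 / 2 = 21

21


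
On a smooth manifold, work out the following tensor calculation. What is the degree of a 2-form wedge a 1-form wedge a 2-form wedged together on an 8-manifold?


The degree of a wedge product is the sum of the degrees of the individual forms.
Degrees: 2, 1, 2
Total degree = 2 + 1 + 2 = 5

5


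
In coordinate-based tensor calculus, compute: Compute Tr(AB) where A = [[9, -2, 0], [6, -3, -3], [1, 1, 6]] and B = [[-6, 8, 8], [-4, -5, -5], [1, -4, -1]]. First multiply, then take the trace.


Tr(AB) = sum_i (AB)_{ii} where (AB)_{ii} = sum_k A_{ik} B_{ki}.
(AB)_{11} = 9*-6 + -2*-4 + 0*1 = -46
(AB)_{22} = 6*8 + -3*-5 + -3*-4 = 75
(AB)_{33} = 1*8 + 1*-5 + 6*-1 = -3
Tr(AB) = -46 + 75 + -3 = 26

26


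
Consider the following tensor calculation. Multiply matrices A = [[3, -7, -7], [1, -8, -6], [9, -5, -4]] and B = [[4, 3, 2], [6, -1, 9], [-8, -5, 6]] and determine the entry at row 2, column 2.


(AB)_{ij} = sum_k A_{ik} B_{kj}.
For i=2, j=2:
A_{21} * B_{12} = 1 * 3 = 3
A_{22} * B_{22} = -8 * -1 = 8
A_{23} * B_{32} = -6 * -5 = 30
Sum = 3 + 8 + 30 = 41

41


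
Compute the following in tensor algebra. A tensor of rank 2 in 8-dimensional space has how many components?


The number of components of a rank-r tensor in d dimensions is d^r.
Here d = 8 and r = 2.
8^2 = 64

64


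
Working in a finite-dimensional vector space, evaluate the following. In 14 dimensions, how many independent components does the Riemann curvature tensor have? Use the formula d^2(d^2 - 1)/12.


The Riemann tensor in d dimensions has d^2(d^2 - 1)/12 independent components.
d = 14, so d^2 = 196
d^2 - 1 = 195
d^2(d^2 - 1) = 196 * 195 = 38220
Divide by 12: 38220 / 12 = 3185

3185


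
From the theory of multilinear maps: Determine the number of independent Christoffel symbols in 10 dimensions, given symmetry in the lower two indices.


Christoffel symbols Gamma^k_{ij} are symmetric in i,j, so there are d * d(d+1)/2 independent symbols.
d = 10
d(d+1)/2 = 10 * 11 / 2 = 55
Total = 10 * 55 = 550

550


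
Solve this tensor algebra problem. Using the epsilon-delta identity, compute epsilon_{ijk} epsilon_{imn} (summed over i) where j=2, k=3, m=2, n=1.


Using the identity: epsilon_{ijk} epsilon_{imn} = delta_{jm} delta_{kn} - delta_{jn} delta_{km}.
delta_{22} = 1
delta_{31} = 0
delta_{21} = 0
delta_{32} = 0
Result = 1 * 0 - 0 * 0 = 0 - 0 = 0

0


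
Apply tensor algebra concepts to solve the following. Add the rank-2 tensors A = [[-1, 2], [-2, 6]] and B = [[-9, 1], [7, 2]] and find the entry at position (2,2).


Tensor addition is component-wise: (A + B)_{ij} = A_{ij} + B_{ij}.
A_{22} = 6
B_{22} = 2
(A + B)_{22} = 6 + 2 = 8

8


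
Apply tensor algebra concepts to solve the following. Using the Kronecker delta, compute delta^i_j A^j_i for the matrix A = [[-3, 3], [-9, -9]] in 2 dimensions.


The contraction (trace) of a rank-2 tensor is the sum of its diagonal elements.
Diagonal entries: A[1,1] = -3, A[2,2] = -9
Tr(A) = -3 + -9 = -12

-12


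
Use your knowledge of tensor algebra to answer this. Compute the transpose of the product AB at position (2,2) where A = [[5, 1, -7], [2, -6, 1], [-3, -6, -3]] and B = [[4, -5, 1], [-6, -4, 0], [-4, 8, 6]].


(AB)^T_{ij} = (AB)_{ji} = sum_k A_{jk} B_{ki}.
For i=2, j=2 we need (AB)_{22}:
A_{21} * B_{12} = 2 * -5 = -10
A_{22} * B_{22} = -6 * -4 = 24
A_{23} * B_{32} = 1 * 8 = 8
Sum = -10 + 24 + 8 = 22

22


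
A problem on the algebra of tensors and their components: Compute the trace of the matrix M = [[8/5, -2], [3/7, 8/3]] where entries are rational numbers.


The trace is the sum of diagonal entries.
Diagonal: M[1,1] = 8/5, M[2,2] = 8/3
Tr(M) = 8/5 + 8/3
Computing step by step:
After adding M[1,1]: 8/5
After adding M[2,2]: 64/15
Tr(M) = 64/15

64/15


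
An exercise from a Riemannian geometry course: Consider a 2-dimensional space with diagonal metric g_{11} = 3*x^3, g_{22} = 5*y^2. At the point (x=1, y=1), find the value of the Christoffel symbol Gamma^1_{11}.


For a diagonal metric, Gamma^k_{ij} = (1/2) g^{kk} (dg_{ik}/dx_j + dg_{jk}/dx_i - dg_{ij}/dx_k).
The metric is diagonal, so g_{ab} = 0 for a != b.
At the given point: g_{11} = 3, g_{22} = 5
g^{11} = 1/3
dg_{11}/dx_1 = dg_{11}/dx_1 = 9
dg_{11}/dx_1 = dg_{11}/dx_1 = 9
dg_{11}/dx_1 = dg_{11}/dx_1 = 9
Numerator = 9 + 9 - 9 = 9
Gamma^1_{11} = 9 / (2 * 3) = 3/2

3/2


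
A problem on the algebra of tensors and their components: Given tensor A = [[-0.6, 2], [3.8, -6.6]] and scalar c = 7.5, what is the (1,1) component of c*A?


Scalar multiplication: (cA)_{ij} = c * A_{ij}.
c = 7.5
A_{11} = -0.6
(cA)_{11} = 7.5 * -0.6 = -4.5

-4.5


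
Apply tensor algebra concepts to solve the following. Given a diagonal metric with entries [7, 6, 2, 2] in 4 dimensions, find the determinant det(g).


For a diagonal metric, the determinant is the product of diagonal entries.
Diagonal entries: 7, 6, 2, 2
det(g) = 7 * 6 * 2 * 2 = 168

168


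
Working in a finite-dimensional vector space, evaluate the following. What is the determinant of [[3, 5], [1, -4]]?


For a 2x2 matrix [[a, b], [c, d]], det = a*d - b*c.
a = 3, b = 5, c = 1, d = -4
a*d = 3 * -4 = -12
b*c = 5 * 1 = 5
det = -12 - 5 = -17

-17


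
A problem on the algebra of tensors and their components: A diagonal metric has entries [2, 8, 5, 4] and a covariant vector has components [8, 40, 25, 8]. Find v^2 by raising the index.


To raise an index with a diagonal metric: v^i = v_i / g_{ii}.
For index 2: v_2 = 40, g_{22} = 8
v^2 = 40 / 8 = 5

5


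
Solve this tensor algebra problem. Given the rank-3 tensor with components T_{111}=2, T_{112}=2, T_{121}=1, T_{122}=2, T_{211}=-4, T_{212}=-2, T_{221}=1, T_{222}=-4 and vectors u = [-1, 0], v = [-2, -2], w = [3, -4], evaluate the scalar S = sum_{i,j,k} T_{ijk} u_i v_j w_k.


S = sum over i,j,k of T_{ijk} u_i v_j w_k. Expanding all 8 terms:
T_{111}*u_1*v_1*w_1 = 2*-1*-2*3 = 12  (running total: 12)
T_{112}*u_1*v_1*w_2 = 2*-1*-2*-4 = -16  (running total: -4)
T_{121}*u_1*v_2*w_1 = 1*-1*-2*3 = 6  (running total: 2)
T_{122}*u_1*v_2*w_2 = 2*-1*-2*-4 = -16  (running total: -14)
T_{211}*u_2*v_1*w_1 = -4*0*-2*3 = 0  (running total: -14)
T_{212}*u_2*v_1*w_2 = -2*0*-2*-4 = 0  (running total: -14)
T_{221}*u_2*v_2*w_1 = 1*0*-2*3 = 0  (running total: -14)
T_{222}*u_2*v_2*w_2 = -4*0*-2*-4 = 0  (running total: -14)
S = -14

-14


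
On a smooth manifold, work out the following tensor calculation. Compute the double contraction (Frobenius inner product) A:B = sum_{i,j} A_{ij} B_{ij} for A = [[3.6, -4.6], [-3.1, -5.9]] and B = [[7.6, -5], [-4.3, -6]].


A:B = sum over all i,j of A_{ij} * B_{ij}.
Row 1: 3.6*7.6=27.36, -4.6*-5=23 => row sum = 50.36
Row 2: -3.1*-4.3=13.33, -5.9*-6=35.4 => row sum = 48.73
Total = 50.36 + 48.73 = 99.09

99.09


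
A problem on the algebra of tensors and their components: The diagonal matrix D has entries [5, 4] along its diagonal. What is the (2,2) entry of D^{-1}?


For a diagonal matrix, the inverse has entries (D^{-1})_{ii} = 1/d_{ii}.
The diagonal entries are: d_{11} = 5, d_{22} = 4
We need (D^{-1})_{22} = 1/d_{22} = 1/4 = 1/4

1/4


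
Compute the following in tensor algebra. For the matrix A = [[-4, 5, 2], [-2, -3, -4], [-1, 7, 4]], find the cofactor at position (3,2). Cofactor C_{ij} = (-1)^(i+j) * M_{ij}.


To find cofactor C_{32}, delete row 3 and column 2.
The resulting 2x2 submatrix is: [[-4, 2], [-2, -4]]
Minor M_{32} = -4*-4 - 2*-2
  = 16 - -4 = 20
Sign = (-1)^(3+2) = (-1)^5 = -1
Cofactor C_{32} = -1 * 20 = -20

-20


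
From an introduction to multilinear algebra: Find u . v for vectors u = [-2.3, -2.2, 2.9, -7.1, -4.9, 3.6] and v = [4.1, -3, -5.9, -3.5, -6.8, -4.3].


The inner product u . v = sum of u_i * v_i.
Term-by-term: -2.3 * 4.1, -2.2 * -3, 2.9 * -5.9, -7.1 * -3.5, -4.9 * -6.8, 3.6 * -4.3
Products: -9.43, 6.6, -17.11, 24.85, 33.32, -15.48
Sum = -9.43 + 6.6 + -17.11 + 24.85 + 33.32 + -15.48 = 22.75

22.75


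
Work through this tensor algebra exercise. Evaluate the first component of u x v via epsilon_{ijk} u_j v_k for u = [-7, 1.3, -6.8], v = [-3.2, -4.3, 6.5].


(u x v)_1 = sum_{j,k} epsilon_{1jk} u_j v_k. Only permutations of (1,2,3) contribute; the two non-zero terms are:
eps_{123} u_2 v_3 = 1 * 1.3 * 6.5 = 8.45
eps_{132} u_3 v_2 = -1 * -6.8 * -4.3 = -29.24
(u x v)_1 = -20.79

-20.79


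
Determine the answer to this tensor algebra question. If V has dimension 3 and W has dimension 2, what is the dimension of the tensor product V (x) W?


The dimension of a tensor product is the product of dimensions.
dim(V) = 3, dim(W) = 2
dim(V (x) W) = 3 * 2 = 6

6


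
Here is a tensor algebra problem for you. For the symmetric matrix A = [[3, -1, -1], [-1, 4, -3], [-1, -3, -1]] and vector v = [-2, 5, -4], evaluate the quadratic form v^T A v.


First compute Av:
(Av)_1 = 3*-2 + -1*5 + -1*-4 = -7
(Av)_2 = -1*-2 + 4*5 + -3*-4 = 34
(Av)_3 = -1*-2 + -3*5 + -1*-4 = -9
Av = [-7, 34, -9]
Then v^T (Av) = -2*-7 + 5*34 + -4*-9
= 14 + 170 + 36 = 220

220


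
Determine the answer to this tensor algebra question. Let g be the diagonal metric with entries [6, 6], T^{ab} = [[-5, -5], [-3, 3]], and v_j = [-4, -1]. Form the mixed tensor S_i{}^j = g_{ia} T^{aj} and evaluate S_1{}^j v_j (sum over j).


Step 1: lower the first index. For a diagonal metric, g_{ia} T^{aj} = g_{ii} T^{ij} (no sum on i).
g_{11} = 6
S_1{}^1 = 6 * T^{11} = 6 * -5 = -30
S_1{}^2 = 6 * T^{12} = 6 * -5 = -30
Step 2: contract S_1{}^j with v_j.
S_1{}^1 * v_1 = -30 * -4 = 120
S_1{}^2 * v_2 = -30 * -1 = 30
Result = 120 + 30 = 150

150


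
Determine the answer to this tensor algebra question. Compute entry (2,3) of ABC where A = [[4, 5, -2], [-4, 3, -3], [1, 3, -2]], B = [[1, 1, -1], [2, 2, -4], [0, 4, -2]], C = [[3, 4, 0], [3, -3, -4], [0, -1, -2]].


(ABC)_{23} = sum_m (AB)_{2m} C_{m3}. First compute row 2 of AB.
(AB)_{21} = -4*1 + 3*2 + -3*0 = 2
(AB)_{22} = -4*1 + 3*2 + -3*4 = -10
(AB)_{23} = -4*-1 + 3*-4 + -3*-2 = -2
Now contract with column 3 of C:
(AB)_{21} * C_{13} = 2 * 0 = 0
(AB)_{22} * C_{23} = -10 * -4 = 40
(AB)_{23} * C_{33} = -2 * -2 = 4
(ABC)_{23} = 0 + 40 + 4 = 44

44


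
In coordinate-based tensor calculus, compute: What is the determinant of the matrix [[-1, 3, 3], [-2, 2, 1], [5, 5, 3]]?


Expanding along the first row, det(A) = a11*M_11 - a12*M_12 + a13*M_13, where M_1j is the (1,j) minor.
Minor M_11 = 2*3 - 1*5 = 1
Minor M_12 = -2*3 - 1*5 = -11
Minor M_13 = -2*5 - 2*5 = -20
det = -1*(1) - 3*(-11) + 3*(-20)
    = -1 - -33 + -60
    = -28

-28


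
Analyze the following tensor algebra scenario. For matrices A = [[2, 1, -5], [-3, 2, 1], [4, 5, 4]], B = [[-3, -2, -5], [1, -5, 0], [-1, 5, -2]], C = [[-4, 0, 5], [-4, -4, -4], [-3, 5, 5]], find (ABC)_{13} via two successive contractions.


(ABC)_{13} = sum_m (AB)_{1m} C_{m3}. First compute row 1 of AB.
(AB)_{11} = 2*-3 + 1*1 + -5*-1 = 0
(AB)_{12} = 2*-2 + 1*-5 + -5*5 = -34
(AB)_{13} = 2*-5 + 1*0 + -5*-2 = 0
Now contract with column 3 of C:
(AB)_{11} * C_{13} = 0 * 5 = 0
(AB)_{12} * C_{23} = -34 * -4 = 136
(AB)_{13} * C_{33} = 0 * 5 = 0
(ABC)_{13} = 0 + 136 + 0 = 136

136


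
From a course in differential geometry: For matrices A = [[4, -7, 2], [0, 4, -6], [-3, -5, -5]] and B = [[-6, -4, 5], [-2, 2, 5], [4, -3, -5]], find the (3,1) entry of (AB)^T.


(AB)^T_{ij} = (AB)_{ji} = sum_k A_{jk} B_{ki}.
For i=3, j=1 we need (AB)_{13}:
A_{11} * B_{13} = 4 * 5 = 20
A_{12} * B_{23} = -7 * 5 = -35
A_{13} * B_{33} = 2 * -5 = -10
Sum = 20 + -35 + -10 = -25

-25


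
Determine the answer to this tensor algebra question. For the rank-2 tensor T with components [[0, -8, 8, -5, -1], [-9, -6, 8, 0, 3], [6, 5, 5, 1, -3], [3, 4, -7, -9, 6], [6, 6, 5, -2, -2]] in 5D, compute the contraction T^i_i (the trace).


The contraction (trace) of a rank-2 tensor is the sum of its diagonal elements.
Diagonal entries: A[1,1] = 0, A[2,2] = -6, A[3,3] = 5, A[4,4] = -9, A[5,5] = -2
Tr(A) = 0 + -6 + 5 + -9 + -2 = -12

-12


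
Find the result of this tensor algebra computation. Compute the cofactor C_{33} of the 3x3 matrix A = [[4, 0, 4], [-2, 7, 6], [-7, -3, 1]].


To find cofactor C_{33}, delete row 3 and column 3.
The resulting 2x2 submatrix is: [[4, 0], [-2, 7]]
Minor M_{33} = 4*7 - 0*-2
  = 28 - 0 = 28
Sign = (-1)^(3+3) = (-1)^6 = 1
Cofactor C_{33} = 1 * 28 = 28

28


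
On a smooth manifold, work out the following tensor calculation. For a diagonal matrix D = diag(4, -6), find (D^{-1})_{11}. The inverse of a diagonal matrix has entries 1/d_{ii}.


For a diagonal matrix, the inverse has entries (D^{-1})_{ii} = 1/d_{ii}.
The diagonal entries are: d_{11} = 4, d_{22} = -6
We need (D^{-1})_{11} = 1/d_{11} = 1/4 = 1/4

1/4


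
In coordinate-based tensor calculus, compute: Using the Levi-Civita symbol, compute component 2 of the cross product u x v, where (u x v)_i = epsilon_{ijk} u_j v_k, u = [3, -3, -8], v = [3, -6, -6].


(u x v)_2 = sum_{j,k} epsilon_{2jk} u_j v_k. Only permutations of (1,2,3) contribute; the two non-zero terms are:
eps_{213} u_1 v_3 = -1 * 3 * -6 = 18
eps_{231} u_3 v_1 = 1 * -8 * 3 = -24
(u x v)_2 = -6

-6


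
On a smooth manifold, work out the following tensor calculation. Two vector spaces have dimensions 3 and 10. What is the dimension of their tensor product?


The dimension of a tensor product is the product of dimensions.
dim(V) = 3, dim(W) = 10
dim(V (x) W) = 3 * 10 = 30

30


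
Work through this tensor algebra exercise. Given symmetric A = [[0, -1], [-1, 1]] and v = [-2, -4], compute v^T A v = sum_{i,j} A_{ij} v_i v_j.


First compute Av:
(Av)_1 = 0*-2 + -1*-4 = 4
(Av)_2 = -1*-2 + 1*-4 = -2
Av = [4, -2]
Then v^T (Av) = -2*4 + -4*-2
= -8 + 8 = 0

0


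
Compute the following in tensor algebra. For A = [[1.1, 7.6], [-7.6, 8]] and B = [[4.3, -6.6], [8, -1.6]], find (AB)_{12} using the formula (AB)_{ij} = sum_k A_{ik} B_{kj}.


(AB)_{ij} = sum_k A_{ik} B_{kj}.
For i=1, j=2:
A_{11} * B_{12} = 1.1 * -6.6 = -7.26
A_{12} * B_{22} = 7.6 * -1.6 = -12.16
Sum = -7.26 + -12.16 = -19.42

-19.42


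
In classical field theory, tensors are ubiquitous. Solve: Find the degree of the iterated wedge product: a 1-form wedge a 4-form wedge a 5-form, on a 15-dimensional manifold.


The degree of a wedge product is the sum of the degrees of the individual forms.
Degrees: 1, 4, 5
Total degree = 1 + 4 + 5 = 10

10


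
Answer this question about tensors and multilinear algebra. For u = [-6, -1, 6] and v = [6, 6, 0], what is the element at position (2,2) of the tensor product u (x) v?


The outer product entry T_{ij} = u_i * v_j.
We need i=2, j=2.
u_2 = -1, v_2 = 6
T_{2,2} = -1 * 6 = -6

-6


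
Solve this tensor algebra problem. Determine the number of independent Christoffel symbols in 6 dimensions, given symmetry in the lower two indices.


Christoffel symbols Gamma^k_{ij} are symmetric in i,j, so there are d * d(d+1)/2 independent symbols.
d = 6
d(d+1)/2 = 6 * 7 / 2 = 21
Total = 6 * 21 = 126

126


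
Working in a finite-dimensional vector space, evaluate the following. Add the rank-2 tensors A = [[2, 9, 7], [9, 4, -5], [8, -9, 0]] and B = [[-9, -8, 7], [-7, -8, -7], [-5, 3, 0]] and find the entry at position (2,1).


Tensor addition is component-wise: (A + B)_{ij} = A_{ij} + B_{ij}.
A_{21} = 9
B_{21} = -7
(A + B)_{21} = 9 + -7 = 2

2


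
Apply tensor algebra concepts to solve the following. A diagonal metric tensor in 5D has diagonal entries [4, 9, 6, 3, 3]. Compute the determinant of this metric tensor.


For a diagonal metric, the determinant is the product of diagonal entries.
Diagonal entries: 4, 9, 6, 3, 3
det(g) = 4 * 9 * 6 * 3 * 3 = 1944

1944


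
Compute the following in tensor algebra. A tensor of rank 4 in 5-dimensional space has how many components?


The number of components of a rank-r tensor in d dimensions is d^r.
Here d = 5 and r = 4.
5^4 = 625

625


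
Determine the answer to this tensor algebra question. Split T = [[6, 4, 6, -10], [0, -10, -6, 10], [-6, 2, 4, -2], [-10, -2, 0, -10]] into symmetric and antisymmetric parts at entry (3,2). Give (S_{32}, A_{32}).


T_{32} = 2
T_{23} = -6
S_{32} = (2 + -6)/2 = -4/2 = -2
A_{32} = (2 - -6)/2 = 8/2 = 4
Check: S + A = -2 + 4 = 2 = T_{32}.

(-2, 4)


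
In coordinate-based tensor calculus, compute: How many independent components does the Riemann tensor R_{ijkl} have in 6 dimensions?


The Riemann tensor in d dimensions has d^2(d^2 - 1)/12 independent components.
d = 6, so d^2 = 36
d^2 - 1 = 35
d^2(d^2 - 1) = 36 * 35 = 1260
Divide by 12: 1260 / 12 = 105

105


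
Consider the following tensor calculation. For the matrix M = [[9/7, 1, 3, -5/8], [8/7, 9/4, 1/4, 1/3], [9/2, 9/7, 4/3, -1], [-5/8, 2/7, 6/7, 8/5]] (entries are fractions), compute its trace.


The trace is the sum of diagonal entries.
Diagonal: M[1,1] = 9/7, M[2,2] = 9/4, M[3,3] = 4/3, M[4,4] = 8/5
Tr(M) = 9/7 + 9/4 + 4/3 + 8/5
Computing step by step:
After adding M[1,1]: 9/7
After adding M[2,2]: 99/28
After adding M[3,3]: 409/84
After adding M[4,4]: 2717/420
Tr(M) = 2717/420

2717/420


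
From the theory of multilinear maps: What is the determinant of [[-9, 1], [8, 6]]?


For a 2x2 matrix [[a, b], [c, d]], det = a*d - b*c.
a = -9, b = 1, c = 8, d = 6
a*d = -9 * 6 = -54
b*c = 1 * 8 = 8
det = -54 - 8 = -62

-62


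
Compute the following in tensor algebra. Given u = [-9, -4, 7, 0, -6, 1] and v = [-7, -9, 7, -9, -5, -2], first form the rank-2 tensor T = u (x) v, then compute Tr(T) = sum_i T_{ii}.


The outer product gives T_{ij} = u_i v_j.
The trace (contraction) is Tr(T) = sum_i T_{ii} = sum_i u_i v_i.
Diagonal entries:
T_{11} = u_1 * v_1 = -9 * -7 = 63
T_{22} = u_2 * v_2 = -4 * -9 = 36
T_{33} = u_3 * v_3 = 7 * 7 = 49
T_{44} = u_4 * v_4 = 0 * -9 = 0
T_{55} = u_5 * v_5 = -6 * -5 = 30
T_{66} = u_6 * v_6 = 1 * -2 = -2
Tr(T) = 63 + 36 + 49 + 0 + 30 + -2 = 176

176


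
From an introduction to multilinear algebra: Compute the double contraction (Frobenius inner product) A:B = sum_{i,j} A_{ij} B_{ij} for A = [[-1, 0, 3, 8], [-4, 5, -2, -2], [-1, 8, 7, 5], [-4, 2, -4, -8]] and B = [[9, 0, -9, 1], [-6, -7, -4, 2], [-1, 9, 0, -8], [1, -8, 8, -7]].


A:B = sum over all i,j of A_{ij} * B_{ij}.
Row 1: -1*9=-9, 0*0=0, 3*-9=-27, 8*1=8 => row sum = -28
Row 2: -4*-6=24, 5*-7=-35, -2*-4=8, -2*2=-4 => row sum = -7
Row 3: -1*-1=1, 8*9=72, 7*0=0, 5*-8=-40 => row sum = 33
Row 4: -4*1=-4, 2*-8=-16, -4*8=-32, -8*-7=56 => row sum = 4
Total = -28 + -7 + 33 + 4 = 2

2


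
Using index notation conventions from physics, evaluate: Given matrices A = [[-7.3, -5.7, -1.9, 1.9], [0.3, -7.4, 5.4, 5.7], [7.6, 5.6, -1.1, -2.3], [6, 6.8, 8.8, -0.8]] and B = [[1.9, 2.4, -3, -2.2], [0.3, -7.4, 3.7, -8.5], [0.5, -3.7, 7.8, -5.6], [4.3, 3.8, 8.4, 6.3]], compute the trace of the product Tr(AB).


Tr(AB) = sum_i (AB)_{ii} where (AB)_{ii} = sum_k A_{ik} B_{ki}.
(AB)_{11} = -7.3*1.9 + -5.7*0.3 + -1.9*0.5 + 1.9*4.3 = -8.36
(AB)_{22} = 0.3*2.4 + -7.4*-7.4 + 5.4*-3.7 + 5.7*3.8 = 57.16
(AB)_{33} = 7.6*-3 + 5.6*3.7 + -1.1*7.8 + -2.3*8.4 = -29.98
(AB)_{44} = 6*-2.2 + 6.8*-8.5 + 8.8*-5.6 + -0.8*6.3 = -125.32
Tr(AB) = -8.36 + 57.16 + -29.98 + -125.32 = -106.5

-106.5


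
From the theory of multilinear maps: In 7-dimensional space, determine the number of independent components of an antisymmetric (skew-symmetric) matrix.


An antisymmetric rank-2 tensor satisfies A_{ij} = -A_{ji}, so diagonal entries are zero.
The independent components are the upper-triangular entries: C(n, 2) = n(n-1)/2.
n = 7
C(7, 2) = 7 * 6 / 2 = 42 / 2 = 21

21


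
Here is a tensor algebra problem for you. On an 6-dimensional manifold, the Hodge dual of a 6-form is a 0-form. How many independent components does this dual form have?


The Hodge dual of a p-form on an n-dimensional manifold is an (n-p)-form.
n = 6, p = 6, so dual degree = 6 - 6 = 0
The number of components is C(n, n-p) = C(6, 0) = 1

1


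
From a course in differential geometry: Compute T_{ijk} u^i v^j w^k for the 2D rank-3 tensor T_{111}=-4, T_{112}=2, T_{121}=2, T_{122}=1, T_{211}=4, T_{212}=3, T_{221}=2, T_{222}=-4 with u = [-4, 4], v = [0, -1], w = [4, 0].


S = sum over i,j,k of T_{ijk} u_i v_j w_k. Expanding all 8 terms:
T_{111}*u_1*v_1*w_1 = -4*-4*0*4 = 0  (running total: 0)
T_{112}*u_1*v_1*w_2 = 2*-4*0*0 = 0  (running total: 0)
T_{121}*u_1*v_2*w_1 = 2*-4*-1*4 = 32  (running total: 32)
T_{122}*u_1*v_2*w_2 = 1*-4*-1*0 = 0  (running total: 32)
T_{211}*u_2*v_1*w_1 = 4*4*0*4 = 0  (running total: 32)
T_{212}*u_2*v_1*w_2 = 3*4*0*0 = 0  (running total: 32)
T_{221}*u_2*v_2*w_1 = 2*4*-1*4 = -32  (running total: 0)
T_{222}*u_2*v_2*w_2 = -4*4*-1*0 = 0  (running total: 0)
S = 0

0


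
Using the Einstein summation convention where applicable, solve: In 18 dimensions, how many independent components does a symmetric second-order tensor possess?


A symmetric rank-2 tensor in d dimensions has d(d+1)/2 independent components.
d = 18
d(d+1)/2 = 18 * 19 / 2 = 342 / 2 = 171

171


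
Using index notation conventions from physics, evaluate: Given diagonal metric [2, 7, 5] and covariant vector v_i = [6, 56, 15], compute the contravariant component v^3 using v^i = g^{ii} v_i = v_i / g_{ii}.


To raise an index with a diagonal metric: v^i = v_i / g_{ii}.
For index 3: v_3 = 15, g_{33} = 5
v^3 = 15 / 5 = 3

3


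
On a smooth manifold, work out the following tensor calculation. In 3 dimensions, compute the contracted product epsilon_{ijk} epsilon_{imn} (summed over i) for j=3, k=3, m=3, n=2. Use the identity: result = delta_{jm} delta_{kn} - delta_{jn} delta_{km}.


Using the identity: epsilon_{ijk} epsilon_{imn} = delta_{jm} delta_{kn} - delta_{jn} delta_{km}.
delta_{33} = 1
delta_{32} = 0
delta_{32} = 0
delta_{33} = 1
Result = 1 * 0 - 0 * 1 = 0 - 0 = 0

0


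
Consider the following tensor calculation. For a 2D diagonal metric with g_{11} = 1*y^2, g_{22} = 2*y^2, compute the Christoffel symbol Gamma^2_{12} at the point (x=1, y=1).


For a diagonal metric, Gamma^k_{ij} = (1/2) g^{kk} (dg_{ik}/dx_j + dg_{jk}/dx_i - dg_{ij}/dx_k).
The metric is diagonal, so g_{ab} = 0 for a != b.
At the given point: g_{11} = 1, g_{22} = 2
g^{22} = 1/2
dg_{12}/dx_2 = 0 (off-diagonal)
dg_{22}/dx_1 = dg_{22}/dx_1 = 0
dg_{12}/dx_2 = 0 (off-diagonal)
Numerator = 0 + 0 - 0 = 0
Gamma^2_{12} = 0 / (2 * 2) = 0

0


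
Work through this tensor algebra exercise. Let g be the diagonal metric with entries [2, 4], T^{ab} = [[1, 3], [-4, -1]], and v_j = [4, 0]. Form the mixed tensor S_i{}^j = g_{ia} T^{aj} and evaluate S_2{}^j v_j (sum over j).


Step 1: lower the first index. For a diagonal metric, g_{ia} T^{aj} = g_{ii} T^{ij} (no sum on i).
g_{22} = 4
S_2{}^1 = 4 * T^{21} = 4 * -4 = -16
S_2{}^2 = 4 * T^{22} = 4 * -1 = -4
Step 2: contract S_2{}^j with v_j.
S_2{}^1 * v_1 = -16 * 4 = -64
S_2{}^2 * v_2 = -4 * 0 = 0
Result = -64 + 0 = -64

-64


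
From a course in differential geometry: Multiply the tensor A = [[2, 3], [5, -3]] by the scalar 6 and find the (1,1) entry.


Scalar multiplication: (cA)_{ij} = c * A_{ij}.
c = 6
A_{11} = 2
(cA)_{11} = 6 * 2 = 12

12


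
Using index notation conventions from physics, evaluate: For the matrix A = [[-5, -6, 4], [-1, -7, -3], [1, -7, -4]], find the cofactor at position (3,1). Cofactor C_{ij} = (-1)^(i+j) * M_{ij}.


To find cofactor C_{31}, delete row 3 and column 1.
The resulting 2x2 submatrix is: [[-6, 4], [-7, -3]]
Minor M_{31} = -6*-3 - 4*-7
  = 18 - -28 = 46
Sign = (-1)^(3+1) = (-1)^4 = 1
Cofactor C_{31} = 1 * 46 = 46

46


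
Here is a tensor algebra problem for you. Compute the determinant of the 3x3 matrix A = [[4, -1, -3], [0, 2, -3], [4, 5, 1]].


Expanding along the first row, det(A) = a11*M_11 - a12*M_12 + a13*M_13, where M_1j is the (1,j) minor.
Minor M_11 = 2*1 - -3*5 = 17
Minor M_12 = 0*1 - -3*4 = 12
Minor M_13 = 0*5 - 2*4 = -8
det = 4*(17) - -1*(12) + -3*(-8)
    = 68 - -12 + 24
    = 104

104


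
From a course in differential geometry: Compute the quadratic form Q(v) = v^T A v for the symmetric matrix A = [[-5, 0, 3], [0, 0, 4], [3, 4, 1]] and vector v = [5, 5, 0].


First compute Av:
(Av)_1 = -5*5 + 0*5 + 3*0 = -25
(Av)_2 = 0*5 + 0*5 + 4*0 = 0
(Av)_3 = 3*5 + 4*5 + 1*0 = 35
Av = [-25, 0, 35]
Then v^T (Av) = 5*-25 + 5*0 + 0*35
= -125 + 0 + 0 = -125

-125


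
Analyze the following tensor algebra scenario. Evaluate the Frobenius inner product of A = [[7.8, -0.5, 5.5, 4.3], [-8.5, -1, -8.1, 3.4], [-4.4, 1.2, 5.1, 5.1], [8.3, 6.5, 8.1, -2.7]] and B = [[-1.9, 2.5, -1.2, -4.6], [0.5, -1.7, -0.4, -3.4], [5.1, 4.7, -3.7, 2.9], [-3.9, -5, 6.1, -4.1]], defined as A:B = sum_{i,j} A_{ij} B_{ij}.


A:B = sum over all i,j of A_{ij} * B_{ij}.
Row 1: 7.8*-1.9=-14.82, -0.5*2.5=-1.25, 5.5*-1.2=-6.6, 4.3*-4.6=-19.78 => row sum = -42.45
Row 2: -8.5*0.5=-4.25, -1*-1.7=1.7, -8.1*-0.4=3.24, 3.4*-3.4=-11.56 => row sum = -10.87
Row 3: -4.4*5.1=-22.44, 1.2*4.7=5.64, 5.1*-3.7=-18.87, 5.1*2.9=14.79 => row sum = -20.88
Row 4: 8.3*-3.9=-32.37, 6.5*-5=-32.5, 8.1*6.1=49.41, -2.7*-4.1=11.07 => row sum = -4.39
Total = -42.45 + -10.87 + -20.88 + -4.39 = -78.59

-78.59
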